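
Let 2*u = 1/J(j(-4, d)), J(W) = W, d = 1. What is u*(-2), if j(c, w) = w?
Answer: -1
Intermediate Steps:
u = ½ (u = (½)/1 = (½)*1 = ½ ≈ 0.50000)
u*(-2) = (½)*(-2) = -1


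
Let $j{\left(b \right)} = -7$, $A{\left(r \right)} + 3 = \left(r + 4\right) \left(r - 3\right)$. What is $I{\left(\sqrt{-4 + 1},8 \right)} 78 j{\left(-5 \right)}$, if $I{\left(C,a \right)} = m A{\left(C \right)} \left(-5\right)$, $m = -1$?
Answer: $49140 - 2730 i \sqrt{3} \approx 49140.0 - 4728.5 i$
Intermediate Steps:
$A{\left(r \right)} = -3 + \left(-3 + r\right) \left(4 + r\right)$ ($A{\left(r \right)} = -3 + \left(r + 4\right) \left(r - 3\right) = -3 + \left(4 + r\right) \left(-3 + r\right) = -3 + \left(-3 + r\right) \left(4 + r\right)$)
$I{\left(C,a \right)} = -75 + 5 C + 5 C^{2}$ ($I{\left(C,a \right)} = - (-15 + C + C^{2}) \left(-5\right) = \left(15 - C - C^{2}\right) \left(-5\right) = -75 + 5 C + 5 C^{2}$)
$I{\left(\sqrt{-4 + 1},8 \right)} 78 j{\left(-5 \right)} = \left(-75 + 5 \sqrt{-4 + 1} + 5 \left(\sqrt{-4 + 1}\right)^{2}\right) 78 \left(-7\right) = \left(-75 + 5 \sqrt{-3} + 5 \left(\sqrt{-3}\right)^{2}\right) 78 \left(-7\right) = \left(-75 + 5 i \sqrt{3} + 5 \left(i \sqrt{3}\right)^{2}\right) 78 \left(-7\right) = \left(-75 + 5 i \sqrt{3} + 5 \left(-3\right)\right) 78 \left(-7\right) = \left(-75 + 5 i \sqrt{3} - 15\right) 78 \left(-7\right) = \left(-90 + 5 i \sqrt{3}\right) 78 \left(-7\right) = \left(-7020 + 390 i \sqrt{3}\right) \left(-7\right) = 49140 - 2730 i \sqrt{3}$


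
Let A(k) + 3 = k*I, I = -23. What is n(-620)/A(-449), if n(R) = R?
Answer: -155/2581 ≈ -0.060054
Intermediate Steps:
A(k) = -3 - 23*k (A(k) = -3 + k*(-23) = -3 - 23*k)
n(-620)/A(-449) = -620/(-3 - 23*(-449)) = -620/(-3 + 10327) = -620/10324 = -620*1/10324 = -155/2581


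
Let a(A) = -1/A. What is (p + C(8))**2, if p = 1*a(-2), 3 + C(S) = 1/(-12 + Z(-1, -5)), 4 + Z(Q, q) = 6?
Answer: 169/25 ≈ 6.7600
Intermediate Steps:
Z(Q, q) = 2 (Z(Q, q) = -4 + 6 = 2)
C(S) = -31/10 (C(S) = -3 + 1/(-12 + 2) = -3 + 1/(-10) = -3 - 1/10 = -31/10)
p = 1/2 (p = 1*(-1/(-2)) = 1*(-1*(-1/2)) = 1*(1/2) = 1/2 ≈ 0.50000)
(p + C(8))**2 = (1/2 - 31/10)**2 = (-13/5)**2 = 169/25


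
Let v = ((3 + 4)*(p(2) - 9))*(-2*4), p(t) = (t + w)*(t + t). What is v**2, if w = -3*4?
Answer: 7529536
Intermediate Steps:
w = -12
p(t) = 2*t*(-12 + t) (p(t) = (t - 12)*(t + t) = (-12 + t)*(2*t) = 2*t*(-12 + t))
v = 2744 (v = ((3 + 4)*(2*2*(-12 + 2) - 9))*(-2*4) = (7*(2*2*(-10) - 9))*(-8) = (7*(-40 - 9))*(-8) = (7*(-49))*(-8) = -343*(-8) = 2744)
v**2 = 2744**2 = 7529536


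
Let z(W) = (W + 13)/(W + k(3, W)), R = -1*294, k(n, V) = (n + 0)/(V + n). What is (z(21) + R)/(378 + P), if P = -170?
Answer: -24707/17576 ≈ -1.4057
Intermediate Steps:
k(n, V) = n/(V + n)
R = -294
z(W) = (13 + W)/(W + 3/(3 + W)) (z(W) = (W + 13)/(W + 3/(W + 3)) = (13 + W)/(W + 3/(3 + W)))
(z(21) + R)/(378 + P) = ((3 + 21)*(13 + 21)/(3 + 21*(3 + 21)) - 294)/(378 - 170) = (24*34/(3 + 21*24) - 294)/208 = (24*34/(3 + 504) - 294)*(1/208) = (24*34/507 - 294)*(1/208) = ((1/507)*24*34 - 294)*(1/208) = (272/169 - 294)*(1/208) = -49414/169*1/208 = -24707/17576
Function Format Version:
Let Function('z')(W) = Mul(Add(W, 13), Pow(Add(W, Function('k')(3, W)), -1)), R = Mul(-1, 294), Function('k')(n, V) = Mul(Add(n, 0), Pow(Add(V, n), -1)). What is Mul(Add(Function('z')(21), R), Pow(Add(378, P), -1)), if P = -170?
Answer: Rational(-24707, 17576) ≈ -1.4057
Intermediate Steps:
Function('k')(n, V) = Mul(n, Pow(Add(V, n), -1))
R = -294
Function('z')(W) = Mul(Pow(Add(W, Mul(3, Pow(Add(3, W), -1))), -1), Add(13, W)) (Function('z')(W) = Mul(Add(W, 13), Pow(Add(W, Mul(3, Pow(Add(W, 3), -1))), -1)) = Mul(Add(13, W), Pow(Add(W, Mul(3, Pow(Add(3, W), -1))), -1)) = Mul(Pow(Add(W, Mul(3, Pow(Add(3, W), -1))), -1), Add(13, W)))
Mul(Add(Function('z')(21), R), Pow(Add(378, P), -1)) = Mul(Add(Mul(Pow(Add(3, Mul(21, Add(3, 21))), -1), Add(3, 21), Add(13, 21)), -294), Pow(Add(378, -170), -1)) = Mul(Add(Mul(Pow(Add(3, Mul(21, 24)), -1), 24, 34), -294), Pow(208, -1)) = Mul(Add(Mul(Pow(Add(3, 504), -1), 24, 34), -294), Rational(1, 208)) = Mul(Add(Mul(Pow(507, -1), 24, 34), -294), Rational(1, 208)) = Mul(Add(Mul(Rational(1, 507), 24, 34), -294), Rational(1, 208)) = Mul(Add(Rational(272, 169), -294), Rational(1, 208)) = Mul(Rational(-49414, 169), Rational(1, 208)) = Rational(-24707, 17576)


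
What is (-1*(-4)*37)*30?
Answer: 4440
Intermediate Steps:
(-1*(-4)*37)*30 = (4*37)*30 = 148*30 = 4440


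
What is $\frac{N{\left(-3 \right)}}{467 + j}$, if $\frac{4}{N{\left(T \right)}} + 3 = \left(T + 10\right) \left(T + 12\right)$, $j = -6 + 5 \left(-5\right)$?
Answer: $\frac{1}{6540} \approx 0.00015291$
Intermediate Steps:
$j = -31$ ($j = -6 - 25 = -31$)
$N{\left(T \right)} = \frac{4}{-3 + \left(10 + T\right) \left(12 + T\right)}$ ($N{\left(T \right)} = \frac{4}{-3 + \left(T + 10\right) \left(T + 12\right)} = \frac{4}{-3 + \left(10 + T\right) \left(12 + T\right)}$)
$\frac{N{\left(-3 \right)}}{467 + j} = \frac{4 \frac{1}{117 + \left(-3\right)^{2} + 22 \left(-3\right)}}{467 - 31} = \frac{4 \frac{1}{117 + 9 - 66}}{436} = \frac{4}{60} \cdot \frac{1}{436} = 4 \cdot \frac{1}{60} \cdot \frac{1}{436} = \frac{1}{15} \cdot \frac{1}{436} = \frac{1}{6540}$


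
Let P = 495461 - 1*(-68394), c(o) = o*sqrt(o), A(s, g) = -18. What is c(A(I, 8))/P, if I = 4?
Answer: -54*I*sqrt(2)/563855 ≈ -0.00013544*I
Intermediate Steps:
c(o) = o**(3/2)
P = 563855 (P = 495461 + 68394 = 563855)
c(A(I, 8))/P = (-18)**(3/2)/563855 = -54*I*sqrt(2)*(1/563855) = -54*I*sqrt(2)/563855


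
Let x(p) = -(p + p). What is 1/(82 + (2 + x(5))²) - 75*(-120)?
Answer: 1314001/146 ≈ 9000.0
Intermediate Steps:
x(p) = -2*p
1/(82 + (2 + x(5))²) - 75*(-120) = 1/(82 + (2 - 2*5)²) - 75*(-120) = 1/(82 + (2 - 10)²) + 9000 = 1/(82 + (-8)²) + 9000 = 1/(82 + 64) + 9000 = 1/146 + 9000 = 1314001/146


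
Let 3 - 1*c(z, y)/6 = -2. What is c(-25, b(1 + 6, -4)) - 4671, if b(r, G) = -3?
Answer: -4641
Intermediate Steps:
c(z, y) = 30 (c(z, y) = 18 - 6*(-2) = 18 + 12 = 30)
c(-25, b(1 + 6, -4)) - 4671 = 30 - 4671 = -4641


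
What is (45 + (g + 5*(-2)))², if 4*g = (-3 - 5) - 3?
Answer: 16641/16 ≈ 1040.1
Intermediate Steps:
g = -11/4 (g = ((-3 - 5) - 3)/4 = (-8 - 3)/4 = (¼)*(-11) = -11/4 ≈ -2.7500)
(45 + (g + 5*(-2)))² = (45 + (-11/4 + 5*(-2)))² = (45 + (-11/4 - 10))² = (45 - 51/4)² = (129/4)² = 16641/16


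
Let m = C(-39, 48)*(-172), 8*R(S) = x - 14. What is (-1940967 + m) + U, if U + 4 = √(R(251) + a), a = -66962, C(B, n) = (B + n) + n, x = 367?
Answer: -1950775 + I*√1070686/4 ≈ -1.9508e+6 + 258.69*I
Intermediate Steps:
C(B, n) = B + 2*n
R(S) = 353/8 (R(S) = (367 - 14)/8 = (⅛)*353 = 353/8)
m = -9804 (m = (-39 + 2*48)*(-172) = (-39 + 96)*(-172) = 57*(-172) = -9804)
U = -4 + I*√1070686/4 (U = -4 + √(353/8 - 66962) = -4 + √(-535343/8) = -4 + I*√1070686/4 ≈ -4.0 + 258.69*I)
(-1940967 + m) + U = (-1940967 - 9804) + (-4 + I*√1070686/4) = -1950771 + (-4 + I*√1070686/4) = -1950775 + I*√1070686/4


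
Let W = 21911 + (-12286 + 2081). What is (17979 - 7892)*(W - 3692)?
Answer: 80837218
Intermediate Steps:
W = 11706 (W = 21911 - 10205 = 11706)
(17979 - 7892)*(W - 3692) = (17979 - 7892)*(11706 - 3692) = 10087*8014 = 80837218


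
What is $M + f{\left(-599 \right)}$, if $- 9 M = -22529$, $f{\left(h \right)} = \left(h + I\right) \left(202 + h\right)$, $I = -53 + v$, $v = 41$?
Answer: $\frac{2205632}{9} \approx 2.4507 \cdot 10^{5}$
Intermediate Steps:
$I = -12$ ($I = -53 + 41 = -12$)
$f{\left(h \right)} = \left(-12 + h\right) \left(202 + h\right)$ ($f{\left(h \right)} = \left(h - 12\right) \left(202 + h\right) = \left(-12 + h\right) \left(202 + h\right)$)
$M = \frac{22529}{9}$ ($M = \left(- \frac{1}{9}\right) \left(-22529\right) = \frac{22529}{9} \approx 2503.2$)
$M + f{\left(-599 \right)} = \frac{22529}{9} + \left(-2424 + \left(-599\right)^{2} + 190 \left(-599\right)\right) = \frac{22529}{9} - -242567 = \frac{22529}{9} + 242567 = \frac{2205632}{9}$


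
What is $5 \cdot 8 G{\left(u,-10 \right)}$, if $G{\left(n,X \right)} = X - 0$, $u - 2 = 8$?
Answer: $-400$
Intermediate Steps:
$u = 10$ ($u = 2 + 8 = 10$)
$G{\left(n,X \right)} = X$ ($G{\left(n,X \right)} = X + 0 = X$)
$5 \cdot 8 G{\left(u,-10 \right)} = 5 \cdot 8 \left(-10\right) = 40 \left(-10\right) = -400$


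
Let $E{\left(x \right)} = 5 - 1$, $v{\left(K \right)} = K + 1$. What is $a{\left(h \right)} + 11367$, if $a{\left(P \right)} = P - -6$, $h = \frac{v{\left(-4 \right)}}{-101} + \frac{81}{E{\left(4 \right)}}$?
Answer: $\frac{4602885}{404} \approx 11393.0$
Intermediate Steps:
$v{\left(K \right)} = 1 + K$
$E{\left(x \right)} = 4$ ($E{\left(x \right)} = 5 - 1 = 4$)
$h = \frac{8193}{404}$ ($h = \frac{1 - 4}{-101} + \frac{81}{4} = \left(-3\right) \left(- \frac{1}{101}\right) + 81 \cdot \frac{1}{4} = \frac{3}{101} + \frac{81}{4} = \frac{8193}{404} \approx 20.28$)
$a{\left(P \right)} = 6 + P$ ($a{\left(P \right)} = P + 6 = 6 + P$)
$a{\left(h \right)} + 11367 = \left(6 + \frac{8193}{404}\right) + 11367 = \frac{10617}{404} + 11367 = \frac{4602885}{404}$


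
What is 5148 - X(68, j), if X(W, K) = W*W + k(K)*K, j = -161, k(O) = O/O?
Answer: 685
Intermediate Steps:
k(O) = 1
X(W, K) = K + W² (X(W, K) = W*W + 1*K = W² + K = K + W²)
5148 - X(68, j) = 5148 - (-161 + 68²) = 5148 - (-161 + 4624) = 5148 - 1*4463 = 5148 - 4463 = 685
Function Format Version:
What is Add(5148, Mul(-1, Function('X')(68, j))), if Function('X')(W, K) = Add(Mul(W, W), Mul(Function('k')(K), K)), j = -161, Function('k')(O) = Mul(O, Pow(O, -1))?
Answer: 685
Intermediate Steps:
Function('k')(O) = 1
Function('X')(W, K) = Add(K, Pow(W, 2)) (Function('X')(W, K) = Add(Mul(W, W), Mul(1, K)) = Add(Pow(W, 2), K) = Add(K, Pow(W, 2)))
Add(5148, Mul(-1, Function('X')(68, j))) = Add(5148, Mul(-1, Add(-161, Pow(68, 2)))) = Add(5148, Mul(-1, Add(-161, 4624))) = Add(5148, Mul(-1, 4463)) = Add(5148, -4463) = 685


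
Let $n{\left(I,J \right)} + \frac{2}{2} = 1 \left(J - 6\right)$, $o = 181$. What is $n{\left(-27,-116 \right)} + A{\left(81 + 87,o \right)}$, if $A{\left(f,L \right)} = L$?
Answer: $58$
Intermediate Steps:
$n{\left(I,J \right)} = -7 + J$ ($n{\left(I,J \right)} = -1 + 1 \left(J - 6\right) = -1 + 1 \left(-6 + J\right) = -1 + \left(-6 + J\right) = -7 + J$)
$n{\left(-27,-116 \right)} + A{\left(81 + 87,o \right)} = \left(-7 - 116\right) + 181 = -123 + 181 = 58$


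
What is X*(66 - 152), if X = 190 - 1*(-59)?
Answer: -21414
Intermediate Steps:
X = 249 (X = 190 + 59 = 249)
X*(66 - 152) = 249*(66 - 152) = 249*(-86) = -21414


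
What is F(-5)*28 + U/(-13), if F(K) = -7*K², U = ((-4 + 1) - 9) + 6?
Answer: -63694/13 ≈ -4899.5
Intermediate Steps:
U = -6 (U = (-3 - 9) + 6 = -12 + 6 = -6)
F(-5)*28 + U/(-13) = -7*(-5)²*28 - 6/(-13) = -7*25*28 - 6*(-1/13) = -175*28 + 6/13 = -4900 + 6/13 = -63694/13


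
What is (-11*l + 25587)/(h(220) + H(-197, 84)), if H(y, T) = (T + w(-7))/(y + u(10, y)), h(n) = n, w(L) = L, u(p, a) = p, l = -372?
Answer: 504543/3733 ≈ 135.16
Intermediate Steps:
H(y, T) = (-7 + T)/(10 + y) (H(y, T) = (T - 7)/(y + 10) = (-7 + T)/(10 + y))
(-11*l + 25587)/(h(220) + H(-197, 84)) = (-11*(-372) + 25587)/(220 + (-7 + 84)/(10 - 197)) = (4092 + 25587)/(220 + 77/(-187)) = 29679/(220 - 1/187*77) = 29679/(220 - 7/17) = 29679/(3733/17) = 29679*(17/3733) = 504543/3733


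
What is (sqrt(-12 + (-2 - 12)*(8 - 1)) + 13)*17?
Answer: 221 + 17*I*sqrt(110) ≈ 221.0 + 178.3*I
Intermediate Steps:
(sqrt(-12 + (-2 - 12)*(8 - 1)) + 13)*17 = (sqrt(-12 - 14*7) + 13)*17 = (sqrt(-12 - 98) + 13)*17 = (sqrt(-110) + 13)*17 = (I*sqrt(110) + 13)*17 = (13 + I*sqrt(110))*17 = 221 + 17*I*sqrt(110)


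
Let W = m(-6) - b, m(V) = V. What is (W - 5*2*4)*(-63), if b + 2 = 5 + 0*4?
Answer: 3087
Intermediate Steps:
b = 3 (b = -2 + (5 + 0*4) = -2 + (5 + 0) = -2 + 5 = 3)
W = -9 (W = -6 - 1*3 = -6 - 3 = -9)
(W - 5*2*4)*(-63) = (-9 - 5*2*4)*(-63) = (-9 - 10*4)*(-63) = (-9 - 40)*(-63) = -49*(-63) = 3087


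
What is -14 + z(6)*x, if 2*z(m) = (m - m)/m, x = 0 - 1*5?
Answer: -14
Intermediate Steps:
x = -5 (x = 0 - 5 = -5)
z(m) = 0 (z(m) = ((m - m)/m)/2 = (0/m)/2 = (½)*0 = 0)
-14 + z(6)*x = -14 + 0*(-5) = -14 + 0 = -14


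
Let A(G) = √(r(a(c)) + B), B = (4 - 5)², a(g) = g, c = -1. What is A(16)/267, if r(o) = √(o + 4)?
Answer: √(1 + √3)/267 ≈ 0.0061906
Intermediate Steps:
r(o) = √(4 + o)
B = 1 (B = (-1)² = 1)
A(G) = √(1 + √3) (A(G) = √(√(4 - 1) + 1) = √(√3 + 1) = √(1 + √3))
A(16)/267 = √(1 + √3)/267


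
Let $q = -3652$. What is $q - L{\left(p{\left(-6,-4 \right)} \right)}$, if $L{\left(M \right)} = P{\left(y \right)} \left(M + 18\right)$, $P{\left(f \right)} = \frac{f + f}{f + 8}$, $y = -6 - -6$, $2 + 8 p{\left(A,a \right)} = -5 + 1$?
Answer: $-3652$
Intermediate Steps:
$p{\left(A,a \right)} = - \frac{3}{4}$ ($p{\left(A,a \right)} = - \frac{1}{4} + \frac{-5 + 1}{8} = - \frac{1}{4} + \frac{1}{8} \left(-4\right) = - \frac{1}{4} - \frac{1}{2} = - \frac{3}{4}$)
$y = 0$ ($y = -6 + 6 = 0$)
$P{\left(f \right)} = \frac{2 f}{8 + f}$
$L{\left(M \right)} = 0$ ($L{\left(M \right)} = 2 \cdot 0 \frac{1}{8 + 0} \left(M + 18\right) = 2 \cdot 0 \cdot \frac{1}{8} \left(18 + M\right) = 0 \left(18 + M\right) = 0$)
$q - L{\left(p{\left(-6,-4 \right)} \right)} = -3652 - 0 = -3652 + 0 = -3652$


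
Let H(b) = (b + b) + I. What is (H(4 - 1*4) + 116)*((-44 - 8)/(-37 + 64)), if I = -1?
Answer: -5980/27 ≈ -221.48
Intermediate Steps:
H(b) = -1 + 2*b (H(b) = (b + b) - 1 = 2*b - 1 = -1 + 2*b)
(H(4 - 1*4) + 116)*((-44 - 8)/(-37 + 64)) = ((-1 + 2*(4 - 1*4)) + 116)*((-44 - 8)/(-37 + 64)) = ((-1 + 2*(4 - 4)) + 116)*(-52/27) = ((-1 + 2*0) + 116)*(-52*1/27) = ((-1 + 0) + 116)*(-52/27) = (-1 + 116)*(-52/27) = 115*(-52/27) = -5980/27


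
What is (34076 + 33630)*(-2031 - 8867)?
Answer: -737859988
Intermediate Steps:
(34076 + 33630)*(-2031 - 8867) = 67706*(-10898) = -737859988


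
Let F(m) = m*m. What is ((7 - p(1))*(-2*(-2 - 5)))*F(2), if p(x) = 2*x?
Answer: 280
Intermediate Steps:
F(m) = m²
((7 - p(1))*(-2*(-2 - 5)))*F(2) = ((7 - 2)*(-2*(-2 - 5)))*2² = ((7 - 1*2)*(-2*(-7)))*4 = ((7 - 2)*14)*4 = (5*14)*4 = 70*4 = 280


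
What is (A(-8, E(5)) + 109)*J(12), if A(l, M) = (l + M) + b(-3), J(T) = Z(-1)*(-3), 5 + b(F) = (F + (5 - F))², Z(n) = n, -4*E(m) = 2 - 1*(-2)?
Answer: 360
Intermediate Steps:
E(m) = -1 (E(m) = -(2 - 1*(-2))/4 = -(2 + 2)/4 = -¼*4 = -1)
b(F) = 20 (b(F) = -5 + (F + (5 - F))² = -5 + 5² = -5 + 25 = 20)
J(T) = 3 (J(T) = -1*(-3) = 3)
A(l, M) = 20 + M + l (A(l, M) = (l + M) + 20 = (M + l) + 20 = 20 + M + l)
(A(-8, E(5)) + 109)*J(12) = ((20 - 1 - 8) + 109)*3 = (11 + 109)*3 = 120*3 = 360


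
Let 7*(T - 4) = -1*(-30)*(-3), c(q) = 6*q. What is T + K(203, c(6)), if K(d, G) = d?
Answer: 1359/7 ≈ 194.14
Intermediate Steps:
T = -62/7 (T = 4 + (-1*(-30)*(-3))/7 = 4 + (30*(-3))/7 = 4 + (⅐)*(-90) = 4 - 90/7 = -62/7 ≈ -8.8571)
T + K(203, c(6)) = -62/7 + 203 = 1359/7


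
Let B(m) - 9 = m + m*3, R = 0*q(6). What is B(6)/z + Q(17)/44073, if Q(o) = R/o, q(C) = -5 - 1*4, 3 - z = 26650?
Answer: -33/26647 ≈ -0.0012384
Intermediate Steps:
z = -26647 (z = 3 - 1*26650 = 3 - 26650 = -26647)
q(C) = -9 (q(C) = -5 - 4 = -9)
R = 0 (R = 0*(-9) = 0)
Q(o) = 0 (Q(o) = 0/o = 0)
B(m) = 9 + 4*m (B(m) = 9 + (m + m*3) = 9 + (m + 3*m) = 9 + 4*m)
B(6)/z + Q(17)/44073 = (9 + 4*6)/(-26647) + 0/44073 = (9 + 24)*(-1/26647) + 0*(1/44073) = 33*(-1/26647) + 0 = -33/26647 + 0 = -33/26647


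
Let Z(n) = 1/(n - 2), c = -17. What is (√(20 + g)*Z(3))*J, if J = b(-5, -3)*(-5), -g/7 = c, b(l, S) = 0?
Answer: 0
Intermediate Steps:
Z(n) = 1/(-2 + n)
g = 119 (g = -7*(-17) = 119)
J = 0 (J = 0*(-5) = 0)
(√(20 + g)*Z(3))*J = (√(20 + 119)/(-2 + 3))*0 = (√139/1)*0 = (√139*1)*0 = √139*0 = 0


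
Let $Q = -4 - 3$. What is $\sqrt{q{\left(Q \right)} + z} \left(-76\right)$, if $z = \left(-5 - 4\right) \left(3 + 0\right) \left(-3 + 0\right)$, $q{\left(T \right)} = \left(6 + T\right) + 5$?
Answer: $- 76 \sqrt{85} \approx -700.69$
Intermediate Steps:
$Q = -7$
$q{\left(T \right)} = 11 + T$
$z = 81$ ($z = - 9 \cdot 3 \left(-3\right) = \left(-9\right) \left(-9\right) = 81$)
$\sqrt{q{\left(Q \right)} + z} \left(-76\right) = \sqrt{\left(11 - 7\right) + 81} \left(-76\right) = \sqrt{4 + 81} \left(-76\right) = \sqrt{85} \left(-76\right) = - 76 \sqrt{85}$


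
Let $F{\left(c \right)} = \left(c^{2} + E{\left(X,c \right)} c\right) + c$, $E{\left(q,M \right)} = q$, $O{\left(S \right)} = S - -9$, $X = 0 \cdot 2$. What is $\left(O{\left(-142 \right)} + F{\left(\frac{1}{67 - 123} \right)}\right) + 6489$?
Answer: $\frac{19932361}{3136} \approx 6356.0$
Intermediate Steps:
$X = 0$
$O{\left(S \right)} = 9 + S$ ($O{\left(S \right)} = S + 9 = 9 + S$)
$F{\left(c \right)} = c + c^{2}$ ($F{\left(c \right)} = \left(c^{2} + 0 c\right) + c = \left(c^{2} + 0\right) + c = c^{2} + c = c + c^{2}$)
$\left(O{\left(-142 \right)} + F{\left(\frac{1}{67 - 123} \right)}\right) + 6489 = \left(\left(9 - 142\right) + \frac{1 + \frac{1}{67 - 123}}{67 - 123}\right) + 6489 = \left(-133 + \frac{1 + \frac{1}{-56}}{-56}\right) + 6489 = \left(-133 - \frac{1 - \frac{1}{56}}{56}\right) + 6489 = \left(-133 - \frac{55}{3136}\right) + 6489 = - \frac{417143}{3136} + 6489 = \frac{19932361}{3136}$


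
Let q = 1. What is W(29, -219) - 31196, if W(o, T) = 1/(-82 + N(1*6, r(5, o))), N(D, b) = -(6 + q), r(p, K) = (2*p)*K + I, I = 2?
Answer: -2776445/89 ≈ -31196.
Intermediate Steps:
r(p, K) = 2 + 2*K*p (r(p, K) = (2*p)*K + 2 = 2*K*p + 2 = 2 + 2*K*p)
N(D, b) = -7 (N(D, b) = -(6 + 1) = -1*7 = -7)
W(o, T) = -1/89 (W(o, T) = 1/(-82 - 7) = 1/(-89) = -1/89)
W(29, -219) - 31196 = -1/89 - 31196 = -2776445/89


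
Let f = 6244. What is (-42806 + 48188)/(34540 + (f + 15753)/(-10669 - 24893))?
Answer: 191394684/1228289483 ≈ 0.15582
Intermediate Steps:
(-42806 + 48188)/(34540 + (f + 15753)/(-10669 - 24893)) = (-42806 + 48188)/(34540 + (6244 + 15753)/(-10669 - 24893)) = 5382/(34540 + 21997/(-35562)) = 5382/(34540 + 21997*(-1/35562)) = 5382/(34540 - 21997/35562) = 5382/(1228289483/35562) = 5382*(35562/1228289483) = 191394684/1228289483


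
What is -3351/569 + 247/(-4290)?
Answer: -1116641/187770 ≈ -5.9469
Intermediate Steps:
-3351/569 + 247/(-4290) = -3351*1/569 + 247*(-1/4290) = -3351/569 - 19/330 = -1116641/187770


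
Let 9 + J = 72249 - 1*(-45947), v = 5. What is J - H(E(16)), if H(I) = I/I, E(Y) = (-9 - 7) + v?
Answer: 118186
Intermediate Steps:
J = 118187 (J = -9 + (72249 - 1*(-45947)) = -9 + (72249 + 45947) = -9 + 118196 = 118187)
E(Y) = -11 (E(Y) = (-9 - 7) + 5 = -16 + 5 = -11)
H(I) = 1
J - H(E(16)) = 118187 - 1*1 = 118187 - 1 = 118186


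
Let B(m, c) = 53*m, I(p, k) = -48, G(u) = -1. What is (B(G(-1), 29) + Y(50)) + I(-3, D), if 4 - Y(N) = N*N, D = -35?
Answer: -2597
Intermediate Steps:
Y(N) = 4 - N² (Y(N) = 4 - N*N = 4 - N²)
(B(G(-1), 29) + Y(50)) + I(-3, D) = (53*(-1) + (4 - 1*50²)) - 48 = (-53 + (4 - 1*2500)) - 48 = (-53 + (4 - 2500)) - 48 = (-53 - 2496) - 48 = -2549 - 48 = -2597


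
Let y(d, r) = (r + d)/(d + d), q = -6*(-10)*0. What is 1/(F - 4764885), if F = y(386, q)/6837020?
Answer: -13674040/65155228085399 ≈ -2.0987e-7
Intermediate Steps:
q = 0 (q = 60*0 = 0)
y(d, r) = (d + r)/(2*d) (y(d, r) = (d + r)/((2*d)) = (d + r)*(1/(2*d)) = (d + r)/(2*d))
F = 1/13674040 (F = ((1/2)*(386 + 0)/386)/6837020 = ((1/2)*(1/386)*386)*(1/6837020) = (1/2)*(1/6837020) = 1/13674040 ≈ 7.3131e-8)
1/(F - 4764885) = 1/(1/13674040 - 4764885) = 1/(-65155228085399/13674040) = -13674040/65155228085399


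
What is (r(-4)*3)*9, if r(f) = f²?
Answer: 432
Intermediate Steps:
(r(-4)*3)*9 = ((-4)²*3)*9 = (16*3)*9 = 48*9 = 432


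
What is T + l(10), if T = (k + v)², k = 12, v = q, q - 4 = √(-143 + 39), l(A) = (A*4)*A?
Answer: 552 + 64*I*√26 ≈ 552.0 + 326.34*I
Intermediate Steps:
l(A) = 4*A² (l(A) = (4*A)*A = 4*A²)
q = 4 + 2*I*√26 (q = 4 + √(-143 + 39) = 4 + √(-104) = 4 + 2*I*√26 ≈ 4.0 + 10.198*I)
v = 4 + 2*I*√26 ≈ 4.0 + 10.198*I
T = (16 + 2*I*√26)² (T = (12 + (4 + 2*I*√26))² = (16 + 2*I*√26)² ≈ 152.0 + 326.34*I)
T + l(10) = (152 + 64*I*√26) + 4*10² = (152 + 64*I*√26) + 4*100 = (152 + 64*I*√26) + 400 = 552 + 64*I*√26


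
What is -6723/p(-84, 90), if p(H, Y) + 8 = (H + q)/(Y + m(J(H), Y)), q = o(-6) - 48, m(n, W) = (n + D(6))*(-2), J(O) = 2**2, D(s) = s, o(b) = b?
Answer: 235305/349 ≈ 674.23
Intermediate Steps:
J(O) = 4
m(n, W) = -12 - 2*n (m(n, W) = (n + 6)*(-2) = (6 + n)*(-2) = -12 - 2*n)
q = -54 (q = -6 - 48 = -54)
p(H, Y) = -8 + (-54 + H)/(-20 + Y) (p(H, Y) = -8 + (H - 54)/(Y + (-12 - 2*4)) = -8 + (-54 + H)/(Y + (-12 - 8)) = -8 + (-54 + H)/(Y - 20) = -8 + (-54 + H)/(-20 + Y))
-6723/p(-84, 90) = -6723*(-20 + 90)/(106 - 84 - 8*90) = -6723*70/(106 - 84 - 720) = -6723/((1/70)*(-698)) = -6723/(-349/35) = -6723*(-35/349) = 235305/349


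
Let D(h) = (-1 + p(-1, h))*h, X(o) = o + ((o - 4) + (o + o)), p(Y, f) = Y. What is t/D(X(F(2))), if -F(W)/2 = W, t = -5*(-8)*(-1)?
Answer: -1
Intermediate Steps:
t = -40 (t = 40*(-1) = -40)
F(W) = -2*W
X(o) = -4 + 4*o (X(o) = o + ((-4 + o) + 2*o) = o + (-4 + 3*o) = -4 + 4*o)
D(h) = -2*h (D(h) = (-1 - 1)*h = -2*h)
t/D(X(F(2))) = -40*(-1/(2*(-4 + 4*(-2*2)))) = -40*(-1/(2*(-4 + 4*(-4)))) = -40*(-1/(2*(-4 - 16))) = -40/((-2*(-20))) = -40/40 = -40*1/40 = -1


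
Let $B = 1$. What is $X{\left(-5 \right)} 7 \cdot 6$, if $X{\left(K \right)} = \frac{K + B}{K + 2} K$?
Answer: $-280$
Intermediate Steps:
$X{\left(K \right)} = \frac{K \left(1 + K\right)}{2 + K}$ ($X{\left(K \right)} = \frac{K + 1}{K + 2} K = \frac{1 + K}{2 + K} K = \frac{K \left(1 + K\right)}{2 + K}$)
$X{\left(-5 \right)} 7 \cdot 6 = - \frac{5 \left(1 - 5\right)}{2 - 5} \cdot 7 \cdot 6 = \left(-5\right) \frac{1}{-3} \left(-4\right) 7 \cdot 6 = \left(-5\right) \left(- \frac{1}{3}\right) \left(-4\right) 7 \cdot 6 = \left(- \frac{20}{3}\right) 7 \cdot 6 = \left(- \frac{140}{3}\right) 6 = -280$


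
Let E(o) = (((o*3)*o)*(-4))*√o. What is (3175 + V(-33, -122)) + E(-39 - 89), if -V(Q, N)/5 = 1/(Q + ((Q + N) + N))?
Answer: 196851/62 - 1572864*I*√2 ≈ 3175.0 - 2.2244e+6*I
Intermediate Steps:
V(Q, N) = -5/(2*N + 2*Q) (V(Q, N) = -5/(Q + ((Q + N) + N)) = -5/(Q + ((N + Q) + N)) = -5/(Q + (Q + 2*N)) = -5/(2*N + 2*Q))
E(o) = -12*o^(5/2) (E(o) = (((3*o)*o)*(-4))*√o = ((3*o²)*(-4))*√o = (-12*o²)*√o = -12*o^(5/2))
(3175 + V(-33, -122)) + E(-39 - 89) = (3175 - 5/(2*(-122) + 2*(-33))) - 12*(-39 - 89)^(5/2) = (3175 - 5/(-244 - 66)) - 1572864*I*√2 = (3175 - 5/(-310)) - 1572864*I*√2 = (3175 - 5*(-1/310)) - 1572864*I*√2 = (3175 + 1/62) - 1572864*I*√2 = 196851/62 - 1572864*I*√2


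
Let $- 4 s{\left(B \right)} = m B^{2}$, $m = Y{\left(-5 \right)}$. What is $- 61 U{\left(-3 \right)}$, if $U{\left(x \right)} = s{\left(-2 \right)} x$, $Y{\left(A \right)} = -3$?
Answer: $549$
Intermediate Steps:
$m = -3$
$s{\left(B \right)} = \frac{3 B^{2}}{4}$ ($s{\left(B \right)} = - \frac{\left(-3\right) B^{2}}{4} = \frac{3 B^{2}}{4}$)
$U{\left(x \right)} = 3 x$ ($U{\left(x \right)} = \frac{3 \left(-2\right)^{2}}{4} x = \frac{3}{4} \cdot 4 x = 3 x$)
$- 61 U{\left(-3 \right)} = - 61 \cdot 3 \left(-3\right) = \left(-61\right) \left(-9\right) = 549$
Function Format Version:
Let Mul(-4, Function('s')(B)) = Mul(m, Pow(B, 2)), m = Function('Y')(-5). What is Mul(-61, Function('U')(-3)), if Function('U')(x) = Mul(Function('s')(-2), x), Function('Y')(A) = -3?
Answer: 549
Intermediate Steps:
m = -3
Function('s')(B) = Mul(Rational(3, 4), Pow(B, 2)) (Function('s')(B) = Mul(Rational(-1, 4), Mul(-3, Pow(B, 2))) = Mul(Rational(3, 4), Pow(B, 2)))
Function('U')(x) = Mul(3, x) (Function('U')(x) = Mul(Mul(Rational(3, 4), Pow(-2, 2)), x) = Mul(Mul(Rational(3, 4), 4), x) = Mul(3, x))
Mul(-61, Function('U')(-3)) = Mul(-61, Mul(3, -3)) = Mul(-61, -9) = 549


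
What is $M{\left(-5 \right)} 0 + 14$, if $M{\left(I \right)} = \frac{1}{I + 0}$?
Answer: $14$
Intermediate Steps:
$M{\left(I \right)} = \frac{1}{I}$
$M{\left(-5 \right)} 0 + 14 = \frac{1}{-5} \cdot 0 + 14 = \left(- \frac{1}{5}\right) 0 + 14 = 0 + 14 = 14$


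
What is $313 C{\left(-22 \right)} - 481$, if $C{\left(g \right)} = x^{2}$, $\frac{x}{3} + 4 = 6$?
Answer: $10787$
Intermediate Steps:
$x = 6$ ($x = -12 + 3 \cdot 6 = -12 + 18 = 6$)
$C{\left(g \right)} = 36$ ($C{\left(g \right)} = 6^{2} = 36$)
$313 C{\left(-22 \right)} - 481 = 313 \cdot 36 - 481 = 11268 - 481 = 10787$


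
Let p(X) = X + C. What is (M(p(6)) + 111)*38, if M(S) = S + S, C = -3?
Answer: 4446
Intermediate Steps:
p(X) = -3 + X (p(X) = X - 3 = -3 + X)
M(S) = 2*S
(M(p(6)) + 111)*38 = (2*(-3 + 6) + 111)*38 = (2*3 + 111)*38 = (6 + 111)*38 = 117*38 = 4446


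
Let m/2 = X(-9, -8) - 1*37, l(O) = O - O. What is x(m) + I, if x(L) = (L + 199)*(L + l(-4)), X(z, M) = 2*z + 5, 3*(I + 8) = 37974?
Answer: 2750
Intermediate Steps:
I = 12650 (I = -8 + (1/3)*37974 = -8 + 12658 = 12650)
l(O) = 0
X(z, M) = 5 + 2*z
m = -100 (m = 2*((5 + 2*(-9)) - 1*37) = 2*((5 - 18) - 37) = 2*(-13 - 37) = 2*(-50) = -100)
x(L) = L*(199 + L) (x(L) = (L + 199)*(L + 0) = (199 + L)*L = L*(199 + L))
x(m) + I = -100*(199 - 100) + 12650 = -100*99 + 12650 = -9900 + 12650 = 2750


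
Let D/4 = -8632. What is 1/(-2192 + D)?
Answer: -1/36720 ≈ -2.7233e-5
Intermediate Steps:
D = -34528 (D = 4*(-8632) = -34528)
1/(-2192 + D) = 1/(-2192 - 34528) = 1/(-36720) = -1/36720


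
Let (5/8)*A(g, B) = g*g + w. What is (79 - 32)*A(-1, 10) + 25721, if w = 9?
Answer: 26473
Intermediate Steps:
A(g, B) = 72/5 + 8*g²/5 (A(g, B) = 8*(g*g + 9)/5 = 8*(g² + 9)/5 = 8*(9 + g²)/5 = 72/5 + 8*g²/5)
(79 - 32)*A(-1, 10) + 25721 = (79 - 32)*(72/5 + (8/5)*(-1)²) + 25721 = 47*(72/5 + (8/5)*1) + 25721 = 47*(72/5 + 8/5) + 25721 = 47*16 + 25721 = 752 + 25721 = 26473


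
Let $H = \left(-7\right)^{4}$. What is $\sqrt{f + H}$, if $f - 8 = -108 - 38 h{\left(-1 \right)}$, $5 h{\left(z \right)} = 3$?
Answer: $\frac{\sqrt{56955}}{5} \approx 47.73$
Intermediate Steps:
$h{\left(z \right)} = \frac{3}{5}$ ($h{\left(z \right)} = \frac{1}{5} \cdot 3 = \frac{3}{5}$)
$H = 2401$
$f = - \frac{614}{5}$ ($f = 8 - \frac{654}{5} = - \frac{614}{5} \approx -122.8$)
$\sqrt{f + H} = \sqrt{- \frac{614}{5} + 2401} = \sqrt{\frac{11391}{5}} = \frac{\sqrt{56955}}{5}$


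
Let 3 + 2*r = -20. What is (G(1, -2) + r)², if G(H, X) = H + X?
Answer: 625/4 ≈ 156.25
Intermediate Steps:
r = -23/2 (r = -3/2 + (½)*(-20) = -3/2 - 10 = -23/2 ≈ -11.500)
(G(1, -2) + r)² = ((1 - 2) - 23/2)² = (-1 - 23/2)² = (-25/2)² = 625/4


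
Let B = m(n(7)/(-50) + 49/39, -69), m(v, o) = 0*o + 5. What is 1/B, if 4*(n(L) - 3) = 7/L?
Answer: 1/5 ≈ 0.20000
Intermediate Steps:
n(L) = 3 + 7/(4*L) (n(L) = 3 + (7/L)/4 = 3 + 7/(4*L))
m(v, o) = 5 (m(v, o) = 0 + 5 = 5)
B = 5
1/B = 1/5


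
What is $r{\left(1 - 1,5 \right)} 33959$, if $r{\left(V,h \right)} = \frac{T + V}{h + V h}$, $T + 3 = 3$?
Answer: $0$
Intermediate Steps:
$T = 0$ ($T = -3 + 3 = 0$)
$r{\left(V,h \right)} = \frac{V}{h + V h}$ ($r{\left(V,h \right)} = \frac{0 + V}{h + V h} = \frac{V}{h + V h}$)
$r{\left(1 - 1,5 \right)} 33959 = \frac{1 - 1}{5 \left(1 + \left(1 - 1\right)\right)} 33959 = 0 \cdot \frac{1}{5} \frac{1}{1 + 0} \cdot 33959 = 0 \cdot \frac{1}{5} \cdot 1^{-1} \cdot 33959 = 0 \cdot \frac{1}{5} \cdot 1 \cdot 33959 = 0 \cdot 33959 = 0$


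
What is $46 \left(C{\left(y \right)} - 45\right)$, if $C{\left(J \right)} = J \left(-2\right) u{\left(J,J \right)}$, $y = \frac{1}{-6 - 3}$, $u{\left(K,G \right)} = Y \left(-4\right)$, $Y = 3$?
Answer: $- \frac{6578}{3} \approx -2192.7$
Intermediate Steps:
$u{\left(K,G \right)} = -12$ ($u{\left(K,G \right)} = 3 \left(-4\right) = -12$)
$y = - \frac{1}{9}$ ($y = \frac{1}{-9} = - \frac{1}{9} \approx -0.11111$)
$C{\left(J \right)} = 24 J$ ($C{\left(J \right)} = J \left(-2\right) \left(-12\right) = - 2 J \left(-12\right) = 24 J$)
$46 \left(C{\left(y \right)} - 45\right) = 46 \left(24 \left(- \frac{1}{9}\right) - 45\right) = 46 \left(- \frac{8}{3} - 45\right) = 46 \left(- \frac{143}{3}\right) = - \frac{6578}{3}$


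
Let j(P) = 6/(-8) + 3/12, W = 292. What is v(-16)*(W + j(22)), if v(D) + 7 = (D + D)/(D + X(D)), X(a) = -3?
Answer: -58883/38 ≈ -1549.6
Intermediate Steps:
v(D) = -7 + 2*D/(-3 + D) (v(D) = -7 + (D + D)/(D - 3) = -7 + (2*D)/(-3 + D) = -7 + 2*D/(-3 + D))
j(P) = -½ (j(P) = 6*(-⅛) + 3*(1/12) = -¾ + ¼ = -½)
v(-16)*(W + j(22)) = ((21 - 5*(-16))/(-3 - 16))*(292 - ½) = ((21 + 80)/(-19))*(583/2) = -1/19*101*(583/2) = -101/19*583/2 = -58883/38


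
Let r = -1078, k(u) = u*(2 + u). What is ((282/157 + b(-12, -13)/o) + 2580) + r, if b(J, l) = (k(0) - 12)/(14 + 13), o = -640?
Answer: 339978397/226080 ≈ 1503.8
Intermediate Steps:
b(J, l) = -4/9 (b(J, l) = (0*(2 + 0) - 12)/(14 + 13) = (0*2 - 12)/27 = (0 - 12)*(1/27) = -12*1/27 = -4/9)
((282/157 + b(-12, -13)/o) + 2580) + r = ((282/157 - 4/9/(-640)) + 2580) - 1078 = ((282*(1/157) - 4/9*(-1/640)) + 2580) - 1078 = ((282/157 + 1/1440) + 2580) - 1078 = (406237/226080 + 2580) - 1078 = 583692637/226080 - 1078 = 339978397/226080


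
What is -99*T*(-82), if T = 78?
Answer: 633204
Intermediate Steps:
-99*T*(-82) = -99*78*(-82) = -7722*(-82) = 633204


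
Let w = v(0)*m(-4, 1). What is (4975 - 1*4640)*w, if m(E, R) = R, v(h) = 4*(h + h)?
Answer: 0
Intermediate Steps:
v(h) = 8*h (v(h) = 4*(2*h) = 8*h)
w = 0 (w = (8*0)*1 = 0*1 = 0)
(4975 - 1*4640)*w = (4975 - 1*4640)*0 = (4975 - 4640)*0 = 335*0 = 0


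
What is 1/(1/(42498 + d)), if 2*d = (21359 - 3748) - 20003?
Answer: 41302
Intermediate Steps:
d = -1196 (d = ((21359 - 3748) - 20003)/2 = (17611 - 20003)/2 = (1/2)*(-2392) = -1196)
1/(1/(42498 + d)) = 1/(1/(42498 - 1196)) = 1/(1/41302) = 41302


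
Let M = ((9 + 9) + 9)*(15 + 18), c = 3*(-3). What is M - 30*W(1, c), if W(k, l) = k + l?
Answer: 1131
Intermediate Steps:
c = -9
M = 891 (M = (18 + 9)*33 = 27*33 = 891)
M - 30*W(1, c) = 891 - 30*(1 - 9) = 891 - 30*(-8) = 891 + 240 = 1131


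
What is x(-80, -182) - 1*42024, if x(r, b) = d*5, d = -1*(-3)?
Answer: -42009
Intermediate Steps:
d = 3
x(r, b) = 15 (x(r, b) = 3*5 = 15)
x(-80, -182) - 1*42024 = 15 - 1*42024 = 15 - 42024 = -42009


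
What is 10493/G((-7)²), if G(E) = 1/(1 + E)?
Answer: 524650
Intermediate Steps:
10493/G((-7)²) = 10493/(1/(1 + (-7)²)) = 10493/(1/(1 + 49)) = 10493/(1/50) = 10493*50 = 524650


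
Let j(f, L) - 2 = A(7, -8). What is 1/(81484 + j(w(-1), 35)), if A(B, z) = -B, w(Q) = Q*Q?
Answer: 1/81479 ≈ 1.2273e-5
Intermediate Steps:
w(Q) = Q²
j(f, L) = -5 (j(f, L) = 2 - 1*7 = 2 - 7 = -5)
1/(81484 + j(w(-1), 35)) = 1/(81484 - 5) = 1/81479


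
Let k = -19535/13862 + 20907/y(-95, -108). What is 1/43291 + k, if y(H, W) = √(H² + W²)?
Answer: -845675823/600099842 + 20907*√20689/20689 ≈ 143.94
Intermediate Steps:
k = -19535/13862 + 20907*√20689/20689 (k = -19535/13862 + 20907/(√((-95)² + (-108)²)) = -19535*1/13862 + 20907/(√(9025 + 11664)) = -19535/13862 + 20907/(√20689) = -19535/13862 + 20907*(√20689/20689) = -19535/13862 + 20907*√20689/20689 ≈ 143.94)
1/43291 + k = 1/43291 + (-19535/13862 + 20907*√20689/20689) = -845675823/600099842 + 20907*√20689/20689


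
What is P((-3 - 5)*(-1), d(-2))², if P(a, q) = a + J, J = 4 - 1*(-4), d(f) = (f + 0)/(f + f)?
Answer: 256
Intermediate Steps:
d(f) = ½ (d(f) = f/((2*f)) = f*(1/(2*f)) = ½)
J = 8 (J = 4 + 4 = 8)
P(a, q) = 8 + a (P(a, q) = a + 8 = 8 + a)
P((-3 - 5)*(-1), d(-2))² = (8 + (-3 - 5)*(-1))² = (8 - 8*(-1))² = (8 + 8)² = 16² = 256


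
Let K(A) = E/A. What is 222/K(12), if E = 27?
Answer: 296/3 ≈ 98.667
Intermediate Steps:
K(A) = 27/A
222/K(12) = 222/((27/12)) = 222/((27*(1/12))) = 222/(9/4) = 222*(4/9) = 296/3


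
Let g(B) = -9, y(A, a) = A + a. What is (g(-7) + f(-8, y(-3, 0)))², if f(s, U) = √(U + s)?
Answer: (9 - I*√11)² ≈ 70.0 - 59.699*I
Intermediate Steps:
(g(-7) + f(-8, y(-3, 0)))² = (-9 + √((-3 + 0) - 8))² = (-9 + √(-3 - 8))² = (-9 + √(-11))² = (-9 + I*√11)²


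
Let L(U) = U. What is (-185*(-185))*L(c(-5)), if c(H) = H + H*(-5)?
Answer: 684500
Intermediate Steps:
c(H) = -4*H (c(H) = H - 5*H = -4*H)
(-185*(-185))*L(c(-5)) = (-185*(-185))*(-4*(-5)) = 34225*20 = 684500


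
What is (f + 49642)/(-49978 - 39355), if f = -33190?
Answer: -16452/89333 ≈ -0.18416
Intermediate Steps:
(f + 49642)/(-49978 - 39355) = (-33190 + 49642)/(-49978 - 39355) = 16452/(-89333) = 16452*(-1/89333) = -16452/89333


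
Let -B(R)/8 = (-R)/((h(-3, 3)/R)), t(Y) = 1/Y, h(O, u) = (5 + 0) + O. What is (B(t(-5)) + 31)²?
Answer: 606841/625 ≈ 970.95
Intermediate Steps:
h(O, u) = 5 + O
t(Y) = 1/Y
B(R) = 4*R² (B(R) = -8*(-R)/((5 - 3)/R) = -8*(-R)/(2/R) = -8*(-R)*R/2 = -(-4)*R² = 4*R²)
(B(t(-5)) + 31)² = (4*(1/(-5))² + 31)² = (4*(-⅕)² + 31)² = (4*(1/25) + 31)² = (4/25 + 31)² = (779/25)² = 606841/625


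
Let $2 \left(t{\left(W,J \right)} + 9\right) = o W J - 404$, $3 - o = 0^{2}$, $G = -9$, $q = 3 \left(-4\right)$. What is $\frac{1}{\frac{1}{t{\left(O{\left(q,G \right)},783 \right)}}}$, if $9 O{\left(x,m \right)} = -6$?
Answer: $-994$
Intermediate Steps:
$q = -12$
$O{\left(x,m \right)} = - \frac{2}{3}$ ($O{\left(x,m \right)} = \frac{1}{9} \left(-6\right) = - \frac{2}{3}$)
$o = 3$ ($o = 3 - 0^{2} = 3 - 0 = 3 + 0 = 3$)
$t{\left(W,J \right)} = -211 + \frac{3 J W}{2}$ ($t{\left(W,J \right)} = -9 + \frac{3 W J - 404}{2} = -9 + \frac{3 J W - 404}{2} = -9 + \frac{-404 + 3 J W}{2} = -9 + \left(-202 + \frac{3 J W}{2}\right) = -211 + \frac{3 J W}{2}$)
$\frac{1}{\frac{1}{t{\left(O{\left(q,G \right)},783 \right)}}} = \frac{1}{\frac{1}{-211 + \frac{3}{2} \cdot 783 \left(- \frac{2}{3}\right)}} = \frac{1}{\frac{1}{-211 - 783}} = \frac{1}{\frac{1}{-994}} = \frac{1}{- \frac{1}{994}} = -994$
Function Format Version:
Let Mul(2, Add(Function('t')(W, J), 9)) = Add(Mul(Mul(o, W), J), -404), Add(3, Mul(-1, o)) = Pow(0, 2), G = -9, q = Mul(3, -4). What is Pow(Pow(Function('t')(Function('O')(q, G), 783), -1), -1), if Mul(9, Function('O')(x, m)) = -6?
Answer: -994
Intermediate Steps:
q = -12
Function('O')(x, m) = Rational(-2, 3) (Function('O')(x, m) = Mul(Rational(1, 9), -6) = Rational(-2, 3))
o = 3 (o = Add(3, Mul(-1, Pow(0, 2))) = Add(3, Mul(-1, 0)) = Add(3, 0) = 3)
Function('t')(W, J) = Add(-211, Mul(Rational(3, 2), J, W)) (Function('t')(W, J) = Add(-9, Mul(Rational(1, 2), Add(Mul(Mul(3, W), J), -404))) = Add(-9, Mul(Rational(1, 2), Add(Mul(3, J, W), -404))) = Add(-9, Mul(Rational(1, 2), Add(-404, Mul(3, J, W)))) = Add(-9, Add(-202, Mul(Rational(3, 2), J, W))) = Add(-211, Mul(Rational(3, 2), J, W)))
Pow(Pow(Function('t')(Function('O')(q, G), 783), -1), -1) = Pow(Pow(Add(-211, Mul(Rational(3, 2), 783, Rational(-2, 3))), -1), -1) = Pow(Pow(Add(-211, -783), -1), -1) = Pow(Pow(-994, -1), -1) = Pow(Rational(-1, 994), -1) = -994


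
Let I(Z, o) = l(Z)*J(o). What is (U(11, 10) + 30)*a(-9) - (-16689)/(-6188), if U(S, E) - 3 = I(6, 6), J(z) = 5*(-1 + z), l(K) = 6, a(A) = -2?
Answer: -2281497/6188 ≈ -368.70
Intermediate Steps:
J(z) = -5 + 5*z
I(Z, o) = -30 + 30*o (I(Z, o) = 6*(-5 + 5*o) = -30 + 30*o)
U(S, E) = 153 (U(S, E) = 3 + (-30 + 30*6) = 3 + (-30 + 180) = 3 + 150 = 153)
(U(11, 10) + 30)*a(-9) - (-16689)/(-6188) = (153 + 30)*(-2) - (-16689)/(-6188) = 183*(-2) - (-16689)*(-1)/6188 = -366 - 1*16689/6188 = -366 - 16689/6188 = -2281497/6188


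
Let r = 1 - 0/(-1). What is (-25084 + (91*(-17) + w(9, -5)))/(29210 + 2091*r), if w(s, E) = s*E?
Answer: -26676/31301 ≈ -0.85224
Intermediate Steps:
w(s, E) = E*s
r = 1 (r = 1 - 0*(-1) = 1 - 1*0 = 1 + 0 = 1)
(-25084 + (91*(-17) + w(9, -5)))/(29210 + 2091*r) = (-25084 + (91*(-17) - 5*9))/(29210 + 2091*1) = (-25084 + (-1547 - 45))/(29210 + 2091) = (-25084 - 1592)/31301 = -26676*1/31301 = -26676/31301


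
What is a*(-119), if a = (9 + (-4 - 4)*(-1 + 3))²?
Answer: -5831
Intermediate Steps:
a = 49 (a = (9 - 8*2)² = (9 - 16)² = (-7)² = 49)
a*(-119) = 49*(-119) = -5831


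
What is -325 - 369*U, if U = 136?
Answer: -50509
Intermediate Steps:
-325 - 369*U = -325 - 369*136 = -325 - 50184 = -50509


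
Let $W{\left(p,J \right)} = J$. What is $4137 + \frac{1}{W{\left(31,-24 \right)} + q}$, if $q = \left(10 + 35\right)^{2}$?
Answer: $\frac{8278138}{2001} \approx 4137.0$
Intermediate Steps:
$q = 2025$ ($q = 45^{2} = 2025$)
$4137 + \frac{1}{W{\left(31,-24 \right)} + q} = 4137 + \frac{1}{-24 + 2025} = 4137 + \frac{1}{2001} = \frac{8278138}{2001}$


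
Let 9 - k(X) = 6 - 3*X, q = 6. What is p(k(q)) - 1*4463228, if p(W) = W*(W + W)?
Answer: -4462346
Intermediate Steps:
k(X) = 3 + 3*X (k(X) = 9 - (6 - 3*X) = 9 + (-6 + 3*X) = 3 + 3*X)
p(W) = 2*W² (p(W) = W*(2*W) = 2*W²)
p(k(q)) - 1*4463228 = 2*(3 + 3*6)² - 1*4463228 = 2*(3 + 18)² - 4463228 = 2*21² - 4463228 = 2*441 - 4463228 = 882 - 4463228 = -4462346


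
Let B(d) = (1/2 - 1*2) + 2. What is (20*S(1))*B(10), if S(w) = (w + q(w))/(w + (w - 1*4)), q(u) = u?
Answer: -10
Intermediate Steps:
S(w) = 2*w/(-4 + 2*w) (S(w) = (w + w)/(w + (w - 1*4)) = (2*w)/(w + (w - 4)) = (2*w)/(w + (-4 + w)) = (2*w)/(-4 + 2*w) = 2*w/(-4 + 2*w))
B(d) = 1/2 (B(d) = (1/2 - 2) + 2 = -3/2 + 2 = 1/2)
(20*S(1))*B(10) = (20*(1/(-2 + 1)))*(1/2) = (20*(1/(-1)))*(1/2) = (20*(1*(-1)))*(1/2) = (20*(-1))*(1/2) = -20*1/2 = -10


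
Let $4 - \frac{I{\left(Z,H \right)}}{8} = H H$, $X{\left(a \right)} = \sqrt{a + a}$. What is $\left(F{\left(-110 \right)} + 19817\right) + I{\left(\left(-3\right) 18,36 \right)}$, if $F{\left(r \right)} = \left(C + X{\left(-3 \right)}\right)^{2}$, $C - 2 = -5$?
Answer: $9484 - 6 i \sqrt{6} \approx 9484.0 - 14.697 i$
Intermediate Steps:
$X{\left(a \right)} = \sqrt{2} \sqrt{a}$ ($X{\left(a \right)} = \sqrt{2 a} = \sqrt{2} \sqrt{a}$)
$C = -3$ ($C = 2 - 5 = -3$)
$I{\left(Z,H \right)} = 32 - 8 H^{2}$ ($I{\left(Z,H \right)} = 32 - 8 H H = 32 - 8 H^{2}$)
$F{\left(r \right)} = \left(-3 + i \sqrt{6}\right)^{2}$ ($F{\left(r \right)} = \left(-3 + \sqrt{2} \sqrt{-3}\right)^{2} = \left(-3 + \sqrt{2} i \sqrt{3}\right)^{2} = \left(-3 + i \sqrt{6}\right)^{2}$)
$\left(F{\left(-110 \right)} + 19817\right) + I{\left(\left(-3\right) 18,36 \right)} = \left(\left(3 - i \sqrt{6}\right)^{2} + 19817\right) + \left(32 - 8 \cdot 36^{2}\right) = \left(19817 + \left(3 - i \sqrt{6}\right)^{2}\right) + \left(32 - 10368\right) = \left(19817 + \left(3 - i \sqrt{6}\right)^{2}\right) - 10336 = 9481 + \left(3 - i \sqrt{6}\right)^{2}$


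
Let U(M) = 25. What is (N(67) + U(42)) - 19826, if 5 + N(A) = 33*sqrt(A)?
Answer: -19806 + 33*sqrt(67) ≈ -19536.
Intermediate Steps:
N(A) = -5 + 33*sqrt(A)
(N(67) + U(42)) - 19826 = ((-5 + 33*sqrt(67)) + 25) - 19826 = (20 + 33*sqrt(67)) - 19826 = -19806 + 33*sqrt(67)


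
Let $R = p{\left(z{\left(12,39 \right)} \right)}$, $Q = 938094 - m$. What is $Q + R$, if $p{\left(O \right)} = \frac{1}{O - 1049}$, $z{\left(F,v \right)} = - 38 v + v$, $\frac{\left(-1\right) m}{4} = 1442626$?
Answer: $\frac{16717826215}{2492} \approx 6.7086 \cdot 10^{6}$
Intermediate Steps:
$m = -5770504$ ($m = \left(-4\right) 1442626 = -5770504$)
$z{\left(F,v \right)} = - 37 v$
$p{\left(O \right)} = \frac{1}{-1049 + O}$
$Q = 6708598$ ($Q = 938094 - -5770504 = 938094 + 5770504 = 6708598$)
$R = - \frac{1}{2492}$ ($R = \frac{1}{-1049 - 1443} = \frac{1}{-2492} = - \frac{1}{2492} \approx -0.00040128$)
$Q + R = 6708598 - \frac{1}{2492} = \frac{16717826215}{2492}$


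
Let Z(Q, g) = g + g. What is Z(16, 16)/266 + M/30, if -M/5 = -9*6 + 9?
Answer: 2027/266 ≈ 7.6203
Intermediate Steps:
M = 225 (M = -5*(-9*6 + 9) = -5*(-54 + 9) = -5*(-45) = 225)
Z(Q, g) = 2*g
Z(16, 16)/266 + M/30 = (2*16)/266 + 225/30 = 32*(1/266) + 225*(1/30) = 16/133 + 15/2 = 2027/266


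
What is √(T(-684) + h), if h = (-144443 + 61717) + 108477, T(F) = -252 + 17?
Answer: 2*√6379 ≈ 159.74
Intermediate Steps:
T(F) = -235
h = 25751 (h = -82726 + 108477 = 25751)
√(T(-684) + h) = √(-235 + 25751) = √25516 = 2*√6379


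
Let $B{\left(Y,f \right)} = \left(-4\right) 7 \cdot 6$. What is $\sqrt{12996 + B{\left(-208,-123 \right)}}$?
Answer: $2 \sqrt{3207} \approx 113.26$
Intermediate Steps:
$B{\left(Y,f \right)} = -168$ ($B{\left(Y,f \right)} = \left(-28\right) 6 = -168$)
$\sqrt{12996 + B{\left(-208,-123 \right)}} = \sqrt{12996 - 168} = \sqrt{12828} = 2 \sqrt{3207}$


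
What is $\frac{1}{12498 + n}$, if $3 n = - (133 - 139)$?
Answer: $\frac{1}{12500} \approx 8.0 \cdot 10^{-5}$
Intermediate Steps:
$n = 2$ ($n = \frac{\left(-1\right) \left(133 - 139\right)}{3} = \frac{\left(-1\right) \left(-6\right)}{3} = \frac{1}{3} \cdot 6 = 2$)
$\frac{1}{12498 + n} = \frac{1}{12498 + 2} = \frac{1}{12500}$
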